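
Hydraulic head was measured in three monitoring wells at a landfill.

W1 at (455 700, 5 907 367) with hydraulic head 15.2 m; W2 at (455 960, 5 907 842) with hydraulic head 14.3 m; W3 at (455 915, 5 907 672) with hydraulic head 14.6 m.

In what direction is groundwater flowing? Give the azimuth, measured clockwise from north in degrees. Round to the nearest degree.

016°

Differences from W1: to W2 (Δx, Δy, Δh) = (260, 475, -0.9); to W3 = (215, 305, -0.6).
Determinant of the coordinate differences = 260·305 − 215·475 = -22825.
∂h/∂x = [(-0.9)·305 − (-0.6)·475] / -22825 = -0.0004600
∂h/∂y = [260·(-0.6) − 215·(-0.9)] / -22825 = -0.001643
Flow direction (−∇h) has components (+0.0004600 E, +0.001643 N).
Azimuth = atan2(E, N) = atan2(+0.0004600, +0.001643) = 15.6° ≈ 016°.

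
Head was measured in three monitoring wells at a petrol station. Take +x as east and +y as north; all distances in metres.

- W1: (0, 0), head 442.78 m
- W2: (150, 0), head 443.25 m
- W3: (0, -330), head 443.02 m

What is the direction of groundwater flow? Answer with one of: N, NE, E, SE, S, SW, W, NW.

∂h/∂x = (443.25 − 442.78) / (150 − 0) = +0.003133
∂h/∂y = (443.02 − 442.78) / (-330 − 0) = -0.0007273
Flow = −∇h = (-0.003133 east, +0.0007273 north), which points west.

W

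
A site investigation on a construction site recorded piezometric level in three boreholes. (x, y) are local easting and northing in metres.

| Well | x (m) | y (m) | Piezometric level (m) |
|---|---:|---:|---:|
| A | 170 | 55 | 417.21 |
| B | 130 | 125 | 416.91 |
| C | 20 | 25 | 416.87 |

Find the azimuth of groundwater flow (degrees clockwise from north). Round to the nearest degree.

314°

Differences from A: to B (Δx, Δy, Δh) = (-40, 70, -0.30); to C = (-150, -30, -0.34).
Determinant of the coordinate differences = (-40)·(-30) − (-150)·70 = 11700.
∂h/∂x = [(-0.30)·(-30) − (-0.34)·70] / 11700 = +0.002803
∂h/∂y = [(-40)·(-0.34) − (-150)·(-0.30)] / 11700 = -0.002684
Flow direction (−∇h) has components (-0.002803 E, +0.002684 N).
Azimuth = atan2(E, N) = atan2(-0.002803, +0.002684) = 313.8° ≈ 314°.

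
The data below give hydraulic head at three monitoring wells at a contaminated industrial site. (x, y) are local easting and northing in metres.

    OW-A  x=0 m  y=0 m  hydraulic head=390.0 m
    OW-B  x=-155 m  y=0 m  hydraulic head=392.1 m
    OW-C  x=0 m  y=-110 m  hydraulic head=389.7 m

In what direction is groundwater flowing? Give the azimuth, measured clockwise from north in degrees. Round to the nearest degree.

∂h/∂x = (392.1 − 390.0) / (-155 − 0) = -0.01355
∂h/∂y = (389.7 − 390.0) / (-110 − 0) = +0.002727
Flow direction (−∇h) has components (+0.01355 E, -0.002727 N).
Azimuth = atan2(E, N) = atan2(+0.01355, -0.002727) = 101.4° ≈ 101°.

101°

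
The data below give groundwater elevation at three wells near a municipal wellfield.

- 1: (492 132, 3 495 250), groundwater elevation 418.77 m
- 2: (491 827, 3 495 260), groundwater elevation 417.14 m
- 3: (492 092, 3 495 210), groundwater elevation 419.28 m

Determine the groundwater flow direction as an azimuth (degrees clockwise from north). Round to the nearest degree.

345°

Taking 1 as reference: 2−1 = (-305, 10, -1.63); 3−1 = (-40, -40, +0.51).
Determinant of the coordinate differences = (-305)·(-40) − (-40)·10 = 12600.
∂h/∂x = [(-1.63)·(-40) − (+0.51)·10] / 12600 = +0.004770
∂h/∂y = [(-305)·(+0.51) − (-40)·(-1.63)] / 12600 = -0.01752
Flow direction (−∇h) has components (-0.004770 E, +0.01752 N).
Azimuth = atan2(E, N) = atan2(-0.004770, +0.01752) = 344.8° ≈ 345°.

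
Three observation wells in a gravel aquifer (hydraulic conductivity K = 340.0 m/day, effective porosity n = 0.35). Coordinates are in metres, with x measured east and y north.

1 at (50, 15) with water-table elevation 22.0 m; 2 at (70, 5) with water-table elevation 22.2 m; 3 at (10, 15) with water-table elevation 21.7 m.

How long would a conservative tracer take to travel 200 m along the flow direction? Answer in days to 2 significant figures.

With h = a·x + b·y + c and 1 as origin, the differences give:
  20·a + (-10)·b = +0.2
  (-40)·a + 0·b = -0.3
Eliminate b (×0 and ×(-10), subtract): -400·a = -3.00 → a = ∂h/∂x = +0.007500
Back-substitute: b = ∂h/∂y = -0.005000.
|∇h| = √(0.007500² + -0.005000²) = 0.009014
Seepage velocity v = K·i/n = 340.0 × 0.009014 / 0.35 = 8.756 m/day.
t = 200 / 8.756 = 22.84 days.

23 days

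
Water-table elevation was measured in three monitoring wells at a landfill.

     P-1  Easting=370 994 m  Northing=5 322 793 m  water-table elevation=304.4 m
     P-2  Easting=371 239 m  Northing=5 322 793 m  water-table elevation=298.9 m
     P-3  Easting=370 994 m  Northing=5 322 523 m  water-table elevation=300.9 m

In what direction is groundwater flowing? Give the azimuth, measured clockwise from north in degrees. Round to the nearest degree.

∂h/∂x = (298.9 − 304.4) / (371239 − 370994) = -0.02245
∂h/∂y = (300.9 − 304.4) / (5322523 − 5322793) = +0.01296
Flow direction (−∇h) has components (+0.02245 E, -0.01296 N).
Azimuth = atan2(E, N) = atan2(+0.02245, -0.01296) = 120.0° ≈ 120°.

120°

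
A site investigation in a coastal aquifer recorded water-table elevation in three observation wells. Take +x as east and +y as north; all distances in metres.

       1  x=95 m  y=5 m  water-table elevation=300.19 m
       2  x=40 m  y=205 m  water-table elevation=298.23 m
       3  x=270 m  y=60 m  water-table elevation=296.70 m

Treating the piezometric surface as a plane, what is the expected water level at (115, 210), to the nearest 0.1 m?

Differences from 1: to 2 (Δx, Δy, Δh) = (-55, 200, -1.96); to 3 = (175, 55, -3.49).
Solve a·Δx + b·Δy = Δh: det = (-55)·55 − 175·200 = -38025.
∂h/∂x = [(-1.96)·55 − (-3.49)·200] / -38025 = -0.01552
∂h/∂y = [(-55)·(-3.49) − 175·(-1.96)] / -38025 = -0.01407
h(115, 210) = 300.19 + (-0.01552)·(20) + (-0.01407)·(205) = 300.19 -0.310 -2.884 = 296.996 m.

297.0 m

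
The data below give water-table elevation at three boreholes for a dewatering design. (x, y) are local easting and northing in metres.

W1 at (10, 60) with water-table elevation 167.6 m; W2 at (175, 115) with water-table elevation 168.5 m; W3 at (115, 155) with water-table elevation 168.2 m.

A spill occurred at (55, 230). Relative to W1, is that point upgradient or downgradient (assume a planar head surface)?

upgradient

Differences from W1: to W2 (Δx, Δy, Δh) = (165, 55, +0.9); to W3 = (105, 95, +0.6).
Solve a·Δx + b·Δy = Δh: det = 165·95 − 105·55 = 9900.
∂h/∂x = [(+0.9)·95 − (+0.6)·55] / 9900 = +0.005303
∂h/∂y = [165·(+0.6) − 105·(+0.9)] / 9900 = +0.0004545
Head at (55, 230) = 167.6 + (+0.005303)·(45) + (+0.0004545)·(170) = 167.92 m.
That is higher than the 167.6 m at W1, so the point is upgradient.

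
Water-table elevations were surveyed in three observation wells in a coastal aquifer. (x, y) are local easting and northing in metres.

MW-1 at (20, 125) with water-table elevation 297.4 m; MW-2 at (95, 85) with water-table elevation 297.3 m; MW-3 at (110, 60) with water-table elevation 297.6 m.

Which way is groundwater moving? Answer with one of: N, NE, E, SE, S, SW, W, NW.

With h = a·x + b·y + c and MW-1 as origin, the differences give:
  75·a + (-40)·b = -0.1
  90·a + (-65)·b = +0.2
Eliminate b (×(-65) and ×(-40), subtract): -1275·a = 14.50 → a = ∂h/∂x = -0.01137
Back-substitute: b = ∂h/∂y = -0.01882.
Flow = −∇h = (+0.01137 east, +0.01882 north), which points northeast.

NE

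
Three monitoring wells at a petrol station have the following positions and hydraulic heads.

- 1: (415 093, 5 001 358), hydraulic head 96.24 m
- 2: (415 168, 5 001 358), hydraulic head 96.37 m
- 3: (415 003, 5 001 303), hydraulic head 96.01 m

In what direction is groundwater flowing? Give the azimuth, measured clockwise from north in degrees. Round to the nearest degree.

Differences from 1: to 2 (Δx, Δy, Δh) = (75, 0, +0.13); to 3 = (-90, -55, -0.23).
Solve a·Δx + b·Δy = Δh: det = 75·(-55) − (-90)·0 = -4125.
∂h/∂x = [(+0.13)·(-55) − (-0.23)·0] / -4125 = +0.001733
∂h/∂y = [75·(-0.23) − (-90)·(+0.13)] / -4125 = +0.001345
Flow direction (−∇h) has components (-0.001733 E, -0.001345 N).
Azimuth = atan2(E, N) = atan2(-0.001733, -0.001345) = 232.2° ≈ 232°.

232°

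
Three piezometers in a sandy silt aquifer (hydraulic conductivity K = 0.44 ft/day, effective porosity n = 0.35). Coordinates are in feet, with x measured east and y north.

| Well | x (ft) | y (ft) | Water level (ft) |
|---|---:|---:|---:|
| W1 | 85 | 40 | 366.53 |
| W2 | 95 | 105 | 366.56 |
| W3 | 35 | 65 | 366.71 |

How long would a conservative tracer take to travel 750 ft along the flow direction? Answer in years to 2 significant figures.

Three-point gradient (reference W1): Δ to W2 = (10, 65, +0.03), Δ to W3 = (-50, 25, +0.18).
∂h/∂x = -0.003129, ∂h/∂y = +0.0009429 (det = 3500).
|∇h| = √(-0.003129² + 0.0009429²) = 0.003268
Seepage velocity v = K·i/n = 0.44 × 0.003268 / 0.35 = 0.004108 ft/day.
t = 750 / 0.004108 = 1.826e+05 days = 500 years.

500 years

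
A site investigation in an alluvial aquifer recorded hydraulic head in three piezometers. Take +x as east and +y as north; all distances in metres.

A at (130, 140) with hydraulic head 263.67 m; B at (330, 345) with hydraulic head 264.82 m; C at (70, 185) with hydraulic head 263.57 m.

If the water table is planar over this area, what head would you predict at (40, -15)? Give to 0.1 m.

263.0 m

Differences from A: to B (Δx, Δy, Δh) = (200, 205, +1.15); to C = (-60, 45, -0.10).
Solve a·Δx + b·Δy = Δh: det = 200·45 − (-60)·205 = 21300.
∂h/∂x = [(+1.15)·45 − (-0.10)·205] / 21300 = +0.003392
∂h/∂y = [200·(-0.10) − (-60)·(+1.15)] / 21300 = +0.002300
h(40, -15) = 263.67 + (+0.003392)·(-90) + (+0.002300)·(-155) = 263.67 -0.305 -0.357 = 263.008 m.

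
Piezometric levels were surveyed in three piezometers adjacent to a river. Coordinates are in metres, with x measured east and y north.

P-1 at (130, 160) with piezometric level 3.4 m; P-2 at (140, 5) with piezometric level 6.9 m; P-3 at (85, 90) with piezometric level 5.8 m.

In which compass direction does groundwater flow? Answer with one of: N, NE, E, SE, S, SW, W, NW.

Three-point gradient (reference P-1): Δ to P-2 = (10, -155, +3.5), Δ to P-3 = (-45, -70, +2.4).
∂h/∂x = -0.01655, ∂h/∂y = -0.02365 (det = -7675).
Flow = −∇h = (+0.01655 east, +0.02365 north), which points northeast.

NE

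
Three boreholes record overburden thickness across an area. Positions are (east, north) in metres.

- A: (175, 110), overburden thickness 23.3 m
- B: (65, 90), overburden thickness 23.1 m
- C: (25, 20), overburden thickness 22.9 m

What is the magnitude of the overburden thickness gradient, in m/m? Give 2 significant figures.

0.0025 m/m

With d = a·x + b·y + c and A as origin, the differences give:
  (-110)·a + (-20)·b = -0.2
  (-150)·a + (-90)·b = -0.4
Eliminate b (×(-90) and ×(-20), subtract): 6900·a = 10.00 → a = ∂d/∂x = +0.001449
Back-substitute: b = ∂d/∂y = +0.002029.
|∇f| = √(0.001449² + 0.002029²) = 0.002493 m/m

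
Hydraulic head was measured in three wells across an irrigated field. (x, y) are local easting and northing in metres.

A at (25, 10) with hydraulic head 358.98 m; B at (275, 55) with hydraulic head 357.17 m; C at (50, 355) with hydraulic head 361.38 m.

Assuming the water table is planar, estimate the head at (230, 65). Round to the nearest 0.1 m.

Three-point gradient (reference A): Δ to B = (250, 45, -1.81), Δ to C = (25, 345, +2.40).
∂h/∂x = -0.008604, ∂h/∂y = +0.007580 (det = 85125).
h(230, 65) = 358.98 + (-0.008604)·(205) + (+0.007580)·(55) = 358.98 -1.764 +0.417 = 357.633 m.

357.6 m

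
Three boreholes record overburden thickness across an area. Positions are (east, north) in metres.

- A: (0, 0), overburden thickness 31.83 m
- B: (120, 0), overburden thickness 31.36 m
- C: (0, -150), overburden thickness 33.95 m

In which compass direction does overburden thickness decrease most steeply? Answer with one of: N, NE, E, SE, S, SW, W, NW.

∂d/∂x = (31.36 − 31.83) / (120 − 0) = -0.003917
∂d/∂y = (33.95 − 31.83) / (-150 − 0) = -0.01413
Steepest decrease is along −∇f = (+0.003917 E, +0.01413 N) → north.

N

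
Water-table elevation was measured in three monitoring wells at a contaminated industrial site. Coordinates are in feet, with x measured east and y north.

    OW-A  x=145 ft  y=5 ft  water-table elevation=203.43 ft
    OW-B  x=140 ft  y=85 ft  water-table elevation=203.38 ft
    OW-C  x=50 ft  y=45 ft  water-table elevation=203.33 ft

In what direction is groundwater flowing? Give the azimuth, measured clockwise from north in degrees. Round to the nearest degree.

Taking OW-A as reference: OW-B−OW-A = (-5, 80, -0.05); OW-C−OW-A = (-95, 40, -0.10).
Solve a·Δx + b·Δy = Δh: det = (-5)·40 − (-95)·80 = 7400.
∂h/∂x = [(-0.05)·40 − (-0.10)·80] / 7400 = +0.0008108
∂h/∂y = [(-5)·(-0.10) − (-95)·(-0.05)] / 7400 = -0.0005743
Flow direction (−∇h) has components (-0.0008108 E, +0.0005743 N).
Azimuth = atan2(E, N) = atan2(-0.0008108, +0.0005743) = 305.3° ≈ 305°.

305°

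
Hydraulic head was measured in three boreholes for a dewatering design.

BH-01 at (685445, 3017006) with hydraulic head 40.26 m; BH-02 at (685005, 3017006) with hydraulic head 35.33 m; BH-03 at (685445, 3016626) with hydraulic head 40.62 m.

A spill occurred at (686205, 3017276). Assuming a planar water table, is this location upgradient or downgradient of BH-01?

upgradient

∂h/∂x = (35.33 − 40.26) / (685005 − 685445) = +0.01120
∂h/∂y = (40.62 − 40.26) / (3016626 − 3017006) = -0.0009474
Head at (686205, 3017276) = 40.26 + (+0.01120)·(760) + (-0.0009474)·(270) = 48.52 m.
That is higher than the 40.26 m at BH-01, so the point is upgradient.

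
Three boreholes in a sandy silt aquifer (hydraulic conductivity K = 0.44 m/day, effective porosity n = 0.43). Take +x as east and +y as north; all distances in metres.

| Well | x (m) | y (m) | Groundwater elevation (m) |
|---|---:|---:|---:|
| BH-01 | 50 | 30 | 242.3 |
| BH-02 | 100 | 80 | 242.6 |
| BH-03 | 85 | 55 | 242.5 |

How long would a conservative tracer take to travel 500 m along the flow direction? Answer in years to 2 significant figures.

Taking BH-01 as reference: BH-02−BH-01 = (50, 50, +0.3); BH-03−BH-01 = (35, 25, +0.2).
Determinant of the coordinate differences = 50·25 − 35·50 = -500.
∂h/∂x = [(+0.3)·25 − (+0.2)·50] / -500 = +0.005000
∂h/∂y = [50·(+0.2) − 35·(+0.3)] / -500 = +0.0010000
|∇h| = √(0.005000² + 0.0010000²) = 0.005099
Seepage velocity v = K·i/n = 0.44 × 0.005099 / 0.43 = 0.005218 m/day.
t = 500 / 0.005218 = 9.582e+04 days = 262 years.

260 years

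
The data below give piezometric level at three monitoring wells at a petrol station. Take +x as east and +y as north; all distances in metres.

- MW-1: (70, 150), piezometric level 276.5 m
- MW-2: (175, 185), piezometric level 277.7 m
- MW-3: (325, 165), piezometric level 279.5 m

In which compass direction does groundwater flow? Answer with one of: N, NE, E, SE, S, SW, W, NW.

W

With h = a·x + b·y + c and MW-1 as origin, the differences give:
  105·a + 35·b = +1.2
  255·a + 15·b = +3.0
Eliminate b (×15 and ×35, subtract): -7350·a = -87.00 → a = ∂h/∂x = +0.01184
Back-substitute: b = ∂h/∂y = -0.001224.
Flow = −∇h = (-0.01184 east, +0.001224 north), which points west.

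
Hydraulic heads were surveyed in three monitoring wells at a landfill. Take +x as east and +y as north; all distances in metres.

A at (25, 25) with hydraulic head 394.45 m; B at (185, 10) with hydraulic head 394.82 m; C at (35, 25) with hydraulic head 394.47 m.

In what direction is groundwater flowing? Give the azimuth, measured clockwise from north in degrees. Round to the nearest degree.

329°

Taking A as reference: B−A = (160, -15, +0.37); C−A = (10, 0, +0.02).
Solve a·Δx + b·Δy = Δh: det = 160·0 − 10·(-15) = 150.
∂h/∂x = [(+0.37)·0 − (+0.02)·(-15)] / 150 = +0.002000
∂h/∂y = [160·(+0.02) − 10·(+0.37)] / 150 = -0.003333
Flow direction (−∇h) has components (-0.002000 E, +0.003333 N).
Azimuth = atan2(E, N) = atan2(-0.002000, +0.003333) = 329.0° ≈ 329°.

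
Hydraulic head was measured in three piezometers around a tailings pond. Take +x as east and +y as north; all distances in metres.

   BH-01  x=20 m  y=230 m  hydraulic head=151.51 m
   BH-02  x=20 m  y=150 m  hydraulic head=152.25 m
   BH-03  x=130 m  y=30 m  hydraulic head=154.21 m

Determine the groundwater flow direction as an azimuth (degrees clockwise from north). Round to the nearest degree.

With h = a·x + b·y + c and BH-01 as origin, the differences give:
  0·a + (-80)·b = +0.74
  110·a + (-200)·b = +2.70
Eliminate b (×(-200) and ×(-80), subtract): 8800·a = 68.000 → a = ∂h/∂x = +0.007727
Back-substitute: b = ∂h/∂y = -0.009250.
Flow direction (−∇h) has components (-0.007727 E, +0.009250 N).
Azimuth = atan2(E, N) = atan2(-0.007727, +0.009250) = 320.1° ≈ 320°.

320°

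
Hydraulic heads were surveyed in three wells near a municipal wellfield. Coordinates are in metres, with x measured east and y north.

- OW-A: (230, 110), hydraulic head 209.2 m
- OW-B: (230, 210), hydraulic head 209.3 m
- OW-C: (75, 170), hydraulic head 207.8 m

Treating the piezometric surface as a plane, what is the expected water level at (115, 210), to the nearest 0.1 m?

With h = a·x + b·y + c and OW-A as origin, the differences give:
  0·a + 100·b = +0.1
  (-155)·a + 60·b = -1.4
Eliminate b (×60 and ×100, subtract): 15500·a = 146.00 → a = ∂h/∂x = +0.009419
Back-substitute: b = ∂h/∂y = +0.001000.
h(115, 210) = 209.2 + (+0.009419)·(-115) + (+0.001000)·(100) = 209.2 -1.083 +0.100 = 208.217 m.

208.2 m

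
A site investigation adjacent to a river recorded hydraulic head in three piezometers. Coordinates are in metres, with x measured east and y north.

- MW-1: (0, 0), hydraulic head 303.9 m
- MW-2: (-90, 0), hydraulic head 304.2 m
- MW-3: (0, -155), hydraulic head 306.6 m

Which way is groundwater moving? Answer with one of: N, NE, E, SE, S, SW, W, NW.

∂h/∂x = (304.2 − 303.9) / (-90 − 0) = -0.003333
∂h/∂y = (306.6 − 303.9) / (-155 − 0) = -0.01742
Flow = −∇h = (+0.003333 east, +0.01742 north), which points north.

N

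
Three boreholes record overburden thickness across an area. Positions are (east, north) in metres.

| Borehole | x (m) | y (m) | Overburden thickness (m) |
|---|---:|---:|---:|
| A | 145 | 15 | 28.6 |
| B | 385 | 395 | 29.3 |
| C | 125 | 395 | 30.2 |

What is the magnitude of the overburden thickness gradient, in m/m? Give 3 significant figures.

Taking A as reference: B−A = (240, 380, +0.7); C−A = (-20, 380, +1.6).
Determinant of the coordinate differences = 240·380 − (-20)·380 = 98800.
∂d/∂x = [(+0.7)·380 − (+1.6)·380] / 98800 = -0.003462
∂d/∂y = [240·(+1.6) − (-20)·(+0.7)] / 98800 = +0.004028
|∇f| = √(-0.003462² + 0.004028²) = 0.005311 m/m

0.00531 m/m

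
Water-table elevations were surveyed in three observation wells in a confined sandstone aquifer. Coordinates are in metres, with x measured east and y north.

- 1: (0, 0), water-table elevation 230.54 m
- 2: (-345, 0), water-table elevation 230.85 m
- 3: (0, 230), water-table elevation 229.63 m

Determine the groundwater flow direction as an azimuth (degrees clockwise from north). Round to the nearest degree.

∂h/∂x = (230.85 − 230.54) / (-345 − 0) = -0.0008986
∂h/∂y = (229.63 − 230.54) / (230 − 0) = -0.003957
Flow direction (−∇h) has components (+0.0008986 E, +0.003957 N).
Azimuth = atan2(E, N) = atan2(+0.0008986, +0.003957) = 12.8° ≈ 013°.

013°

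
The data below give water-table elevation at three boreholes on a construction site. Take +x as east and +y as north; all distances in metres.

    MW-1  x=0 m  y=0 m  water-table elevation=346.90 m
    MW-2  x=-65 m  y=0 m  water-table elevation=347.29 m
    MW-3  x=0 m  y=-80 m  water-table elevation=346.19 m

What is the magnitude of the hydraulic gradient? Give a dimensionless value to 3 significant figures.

∂h/∂x = (347.29 − 346.90) / (-65 − 0) = -0.006000
∂h/∂y = (346.19 − 346.90) / (-80 − 0) = +0.008875
|∇h| = √(-0.006000² + 0.008875²) = 0.01071

0.0107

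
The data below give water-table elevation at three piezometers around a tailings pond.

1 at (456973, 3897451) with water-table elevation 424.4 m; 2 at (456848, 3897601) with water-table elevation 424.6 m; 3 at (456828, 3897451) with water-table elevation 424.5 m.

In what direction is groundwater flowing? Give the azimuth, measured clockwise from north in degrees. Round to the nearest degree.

138°

With h = a·x + b·y + c and 1 as origin, the differences give:
  (-125)·a + 150·b = +0.2
  (-145)·a + 0·b = +0.1
Eliminate b (×0 and ×150, subtract): 21750·a = -15.00 → a = ∂h/∂x = -0.0006897
Back-substitute: b = ∂h/∂y = +0.0007586.
Flow direction (−∇h) has components (+0.0006897 E, -0.0007586 N).
Azimuth = atan2(E, N) = atan2(+0.0006897, -0.0007586) = 137.7° ≈ 138°.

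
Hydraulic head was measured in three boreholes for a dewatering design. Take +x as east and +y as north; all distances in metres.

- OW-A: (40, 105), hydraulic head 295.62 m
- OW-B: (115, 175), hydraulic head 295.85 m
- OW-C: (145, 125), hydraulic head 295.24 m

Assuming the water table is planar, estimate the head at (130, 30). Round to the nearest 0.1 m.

294.5 m

Taking OW-A as reference: OW-B−OW-A = (75, 70, +0.23); OW-C−OW-A = (105, 20, -0.38).
Solve a·Δx + b·Δy = Δh: det = 75·20 − 105·70 = -5850.
∂h/∂x = [(+0.23)·20 − (-0.38)·70] / -5850 = -0.005333
∂h/∂y = [75·(-0.38) − 105·(+0.23)] / -5850 = +0.009000
h(130, 30) = 295.62 + (-0.005333)·(90) + (+0.009000)·(-75) = 295.62 -0.480 -0.675 = 294.465 m.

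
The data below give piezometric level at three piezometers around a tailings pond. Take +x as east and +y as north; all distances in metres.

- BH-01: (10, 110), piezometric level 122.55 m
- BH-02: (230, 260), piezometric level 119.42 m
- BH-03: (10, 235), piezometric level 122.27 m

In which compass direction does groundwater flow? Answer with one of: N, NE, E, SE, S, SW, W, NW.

With h = a·x + b·y + c and BH-01 as origin, the differences give:
  220·a + 150·b = -3.13
  0·a + 125·b = -0.28
Eliminate b (×125 and ×150, subtract): 27500·a = -349.250 → a = ∂h/∂x = -0.01270
Back-substitute: b = ∂h/∂y = -0.002240.
Flow = −∇h = (+0.01270 east, +0.002240 north), which points east.

E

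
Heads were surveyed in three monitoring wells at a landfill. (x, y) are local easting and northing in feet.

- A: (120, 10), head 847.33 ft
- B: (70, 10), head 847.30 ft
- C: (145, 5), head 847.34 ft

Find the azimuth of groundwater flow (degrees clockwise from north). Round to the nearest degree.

Taking A as reference: B−A = (-50, 0, -0.03); C−A = (25, -5, +0.01).
Solve a·Δx + b·Δy = Δh: det = (-50)·(-5) − 25·0 = 250.
∂h/∂x = [(-0.03)·(-5) − (+0.01)·0] / 250 = +0.0006000
∂h/∂y = [(-50)·(+0.01) − 25·(-0.03)] / 250 = +0.001000
Flow direction (−∇h) has components (-0.0006000 E, -0.001000 N).
Azimuth = atan2(E, N) = atan2(-0.0006000, -0.001000) = 211.0° ≈ 211°.

211°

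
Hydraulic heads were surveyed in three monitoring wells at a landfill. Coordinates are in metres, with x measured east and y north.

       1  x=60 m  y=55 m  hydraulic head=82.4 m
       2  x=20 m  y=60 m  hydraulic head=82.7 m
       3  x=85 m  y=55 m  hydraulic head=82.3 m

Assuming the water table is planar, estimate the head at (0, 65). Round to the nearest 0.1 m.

82.9 m

Three-point gradient (reference 1): Δ to 2 = (-40, 5, +0.3), Δ to 3 = (25, 0, -0.1).
∂h/∂x = -0.004000, ∂h/∂y = +0.02800 (det = -125).
h(0, 65) = 82.4 + (-0.004000)·(-60) + (+0.02800)·(10) = 82.4 +0.240 +0.280 = 82.920 m.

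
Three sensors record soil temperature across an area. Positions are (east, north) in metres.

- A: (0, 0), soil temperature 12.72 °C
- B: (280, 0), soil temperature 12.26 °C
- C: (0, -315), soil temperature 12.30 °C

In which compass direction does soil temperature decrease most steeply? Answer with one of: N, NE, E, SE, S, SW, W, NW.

SE

∂T/∂x = (12.26 − 12.72) / (280 − 0) = -0.001643
∂T/∂y = (12.30 − 12.72) / (-315 − 0) = +0.001333
Steepest decrease is along −∇f = (+0.001643 E, -0.001333 N) → southeast.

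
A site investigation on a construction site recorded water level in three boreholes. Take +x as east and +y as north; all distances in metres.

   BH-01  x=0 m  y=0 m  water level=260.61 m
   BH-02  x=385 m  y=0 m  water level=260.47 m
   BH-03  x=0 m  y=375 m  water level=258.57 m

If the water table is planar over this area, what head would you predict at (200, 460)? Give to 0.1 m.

∂h/∂x = (260.47 − 260.61) / (385 − 0) = -0.0003636
∂h/∂y = (258.57 − 260.61) / (375 − 0) = -0.005440
h(200, 460) = 260.61 + (-0.0003636)·(200) + (-0.005440)·(460) = 260.61 -0.073 -2.502 = 258.035 m.

258.0 m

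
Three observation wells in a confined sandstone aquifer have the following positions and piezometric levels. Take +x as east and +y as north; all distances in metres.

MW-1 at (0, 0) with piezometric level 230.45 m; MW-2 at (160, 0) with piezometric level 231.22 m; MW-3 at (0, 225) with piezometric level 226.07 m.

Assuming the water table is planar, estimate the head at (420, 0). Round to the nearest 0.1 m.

∂h/∂x = (231.22 − 230.45) / (160 − 0) = +0.004813
∂h/∂y = (226.07 − 230.45) / (225 − 0) = -0.01947
h(420, 0) = 230.45 + (+0.004813)·(420) + (-0.01947)·(0) = 230.45 +2.021 -0.000 = 232.471 m.

232.5 m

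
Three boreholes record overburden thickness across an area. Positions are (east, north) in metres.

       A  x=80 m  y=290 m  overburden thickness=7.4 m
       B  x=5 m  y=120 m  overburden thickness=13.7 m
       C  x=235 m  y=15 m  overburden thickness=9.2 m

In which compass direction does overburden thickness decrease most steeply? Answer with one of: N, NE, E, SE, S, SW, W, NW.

NE

With d = a·x + b·y + c and A as origin, the differences give:
  (-75)·a + (-170)·b = +6.3
  155·a + (-275)·b = +1.8
Eliminate b (×(-275) and ×(-170), subtract): 46975·a = -1426.50 → a = ∂d/∂x = -0.03037
Back-substitute: b = ∂d/∂y = -0.02366.
Steepest decrease is along −∇f = (+0.03037 E, +0.02366 N) → northeast.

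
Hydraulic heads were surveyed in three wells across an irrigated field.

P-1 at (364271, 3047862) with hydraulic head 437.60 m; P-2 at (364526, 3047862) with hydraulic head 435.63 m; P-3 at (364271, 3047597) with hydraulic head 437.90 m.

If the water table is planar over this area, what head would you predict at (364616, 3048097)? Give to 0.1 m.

∂h/∂x = (435.63 − 437.60) / (364526 − 364271) = -0.007725
∂h/∂y = (437.90 − 437.60) / (3047597 − 3047862) = -0.001132
h(364616, 3048097) = 437.60 + (-0.007725)·(345) + (-0.001132)·(235) = 437.60 -2.665 -0.266 = 434.669 m.

434.7 m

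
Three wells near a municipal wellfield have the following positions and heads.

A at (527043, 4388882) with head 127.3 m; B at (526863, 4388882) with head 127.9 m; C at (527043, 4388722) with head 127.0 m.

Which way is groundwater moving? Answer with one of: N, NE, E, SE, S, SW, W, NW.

∂h/∂x = (127.9 − 127.3) / (526863 − 527043) = -0.003333
∂h/∂y = (127.0 − 127.3) / (4388722 − 4388882) = +0.001875
Flow = −∇h = (+0.003333 east, -0.001875 north), which points southeast.

SE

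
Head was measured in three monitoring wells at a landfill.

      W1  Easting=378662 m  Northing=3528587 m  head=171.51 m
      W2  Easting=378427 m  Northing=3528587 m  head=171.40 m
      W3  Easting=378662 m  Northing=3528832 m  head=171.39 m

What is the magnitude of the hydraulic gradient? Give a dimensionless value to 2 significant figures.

0.00068

∂h/∂x = (171.40 − 171.51) / (378427 − 378662) = +0.0004681
∂h/∂y = (171.39 − 171.51) / (3528832 − 3528587) = -0.0004898
|∇h| = √(0.0004681² + -0.0004898²) = 0.0006775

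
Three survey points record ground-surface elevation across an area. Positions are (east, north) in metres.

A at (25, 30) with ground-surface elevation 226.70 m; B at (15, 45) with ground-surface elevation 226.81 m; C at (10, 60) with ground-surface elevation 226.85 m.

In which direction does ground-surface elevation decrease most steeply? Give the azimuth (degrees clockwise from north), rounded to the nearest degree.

082°

With z = a·x + b·y + c and A as origin, the differences give:
  (-10)·a + 15·b = +0.11
  (-15)·a + 30·b = +0.15
Eliminate b (×30 and ×15, subtract): -75·a = 1.050 → a = ∂z/∂x = -0.01400
Back-substitute: b = ∂z/∂y = -0.002000.
Steepest decrease is along −∇f: components (+0.01400 E, +0.002000 N).
Azimuth = atan2(+0.01400, +0.002000) = 81.9° ≈ 082°.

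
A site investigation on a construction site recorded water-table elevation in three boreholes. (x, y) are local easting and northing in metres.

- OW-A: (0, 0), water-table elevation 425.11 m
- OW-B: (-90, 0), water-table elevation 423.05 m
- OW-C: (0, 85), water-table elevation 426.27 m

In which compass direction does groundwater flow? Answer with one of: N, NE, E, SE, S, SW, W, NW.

SW

∂h/∂x = (423.05 − 425.11) / (-90 − 0) = +0.02289
∂h/∂y = (426.27 − 425.11) / (85 − 0) = +0.01365
Flow = −∇h = (-0.02289 east, -0.01365 north), which points southwest.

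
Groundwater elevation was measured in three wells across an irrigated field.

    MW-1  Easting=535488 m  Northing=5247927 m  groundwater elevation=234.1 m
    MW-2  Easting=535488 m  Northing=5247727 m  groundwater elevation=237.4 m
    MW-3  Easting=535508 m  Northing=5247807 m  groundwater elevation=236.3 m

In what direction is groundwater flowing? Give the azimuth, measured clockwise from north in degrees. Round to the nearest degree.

326°

Three-point gradient (reference MW-1): Δ to MW-2 = (0, -200, +3.3), Δ to MW-3 = (20, -120, +2.2).
∂h/∂x = +0.01100, ∂h/∂y = -0.01650 (det = 4000).
Flow direction (−∇h) has components (-0.01100 E, +0.01650 N).
Azimuth = atan2(E, N) = atan2(-0.01100, +0.01650) = 326.3° ≈ 326°.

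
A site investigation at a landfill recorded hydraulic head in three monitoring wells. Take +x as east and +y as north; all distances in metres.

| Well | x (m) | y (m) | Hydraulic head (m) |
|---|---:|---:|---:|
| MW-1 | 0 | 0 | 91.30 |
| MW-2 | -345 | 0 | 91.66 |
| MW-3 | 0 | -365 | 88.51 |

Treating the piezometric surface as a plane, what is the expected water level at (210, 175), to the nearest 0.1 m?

∂h/∂x = (91.66 − 91.30) / (-345 − 0) = -0.001043
∂h/∂y = (88.51 − 91.30) / (-365 − 0) = +0.007644
h(210, 175) = 91.30 + (-0.001043)·(210) + (+0.007644)·(175) = 91.30 -0.219 +1.338 = 92.419 m.

92.4 m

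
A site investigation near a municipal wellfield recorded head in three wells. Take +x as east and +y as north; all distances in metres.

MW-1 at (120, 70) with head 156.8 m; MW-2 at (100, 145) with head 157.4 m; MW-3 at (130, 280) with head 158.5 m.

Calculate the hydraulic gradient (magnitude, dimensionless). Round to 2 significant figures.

0.0081

Differences from MW-1: to MW-2 (Δx, Δy, Δh) = (-20, 75, +0.6); to MW-3 = (10, 210, +1.7).
Determinant of the coordinate differences = (-20)·210 − 10·75 = -4950.
∂h/∂x = [(+0.6)·210 − (+1.7)·75] / -4950 = +0.0003030
∂h/∂y = [(-20)·(+1.7) − 10·(+0.6)] / -4950 = +0.008081
|∇h| = √(0.0003030² + 0.008081²) = 0.008087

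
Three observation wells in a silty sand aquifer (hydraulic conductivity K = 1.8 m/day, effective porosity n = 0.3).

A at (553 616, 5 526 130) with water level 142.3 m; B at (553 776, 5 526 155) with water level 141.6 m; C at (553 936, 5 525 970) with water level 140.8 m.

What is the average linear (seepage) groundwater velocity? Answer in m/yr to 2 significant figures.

Taking A as reference: B−A = (160, 25, -0.7); C−A = (320, -160, -1.5).
Solve a·Δx + b·Δy = Δh: det = 160·(-160) − 320·25 = -33600.
∂h/∂x = [(-0.7)·(-160) − (-1.5)·25] / -33600 = -0.004449
∂h/∂y = [160·(-1.5) − 320·(-0.7)] / -33600 = +0.0004762
|∇h| = √(-0.004449² + 0.0004762²) = 0.004474
Seepage velocity v = K·i/n = 1.8 × 0.004474 / 0.3 = 0.02684 m/day = 9.803 m/yr.

9.8 m/yr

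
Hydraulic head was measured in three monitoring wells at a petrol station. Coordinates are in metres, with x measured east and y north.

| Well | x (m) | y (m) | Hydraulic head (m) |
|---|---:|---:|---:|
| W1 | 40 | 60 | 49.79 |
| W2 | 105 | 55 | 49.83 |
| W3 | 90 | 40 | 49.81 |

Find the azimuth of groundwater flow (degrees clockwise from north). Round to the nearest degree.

With h = a·x + b·y + c and W1 as origin, the differences give:
  65·a + (-5)·b = +0.04
  50·a + (-20)·b = +0.02
Eliminate b (×(-20) and ×(-5), subtract): -1050·a = -0.700 → a = ∂h/∂x = +0.0006667
Back-substitute: b = ∂h/∂y = +0.0006667.
Flow direction (−∇h) has components (-0.0006667 E, -0.0006667 N).
Azimuth = atan2(E, N) = atan2(-0.0006667, -0.0006667) = 225.0° ≈ 225°.

225°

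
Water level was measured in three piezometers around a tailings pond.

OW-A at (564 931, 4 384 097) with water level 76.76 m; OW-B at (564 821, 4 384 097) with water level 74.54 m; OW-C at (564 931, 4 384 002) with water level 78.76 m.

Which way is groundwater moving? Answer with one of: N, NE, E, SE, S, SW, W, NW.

NW

∂h/∂x = (74.54 − 76.76) / (564821 − 564931) = +0.02018
∂h/∂y = (78.76 − 76.76) / (4384002 − 4384097) = -0.02105
Flow = −∇h = (-0.02018 east, +0.02105 north), which points northwest.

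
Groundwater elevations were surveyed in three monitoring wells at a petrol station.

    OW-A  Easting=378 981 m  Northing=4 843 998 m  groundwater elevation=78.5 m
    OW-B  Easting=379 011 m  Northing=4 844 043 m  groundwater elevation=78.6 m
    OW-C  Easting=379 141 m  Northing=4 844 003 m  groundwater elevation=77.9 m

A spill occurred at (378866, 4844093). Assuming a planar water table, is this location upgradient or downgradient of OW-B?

With h = a·x + b·y + c and OW-A as origin, the differences give:
  30·a + 45·b = +0.1
  160·a + 5·b = -0.6
Eliminate b (×5 and ×45, subtract): -7050·a = 27.50 → a = ∂h/∂x = -0.003901
Back-substitute: b = ∂h/∂y = +0.004823.
Head at (378866, 4844093) = 78.5 + (-0.003901)·(-115) + (+0.004823)·(95) = 79.41 m.
That is higher than the 78.6 m at OW-B, so the point is upgradient.

upgradient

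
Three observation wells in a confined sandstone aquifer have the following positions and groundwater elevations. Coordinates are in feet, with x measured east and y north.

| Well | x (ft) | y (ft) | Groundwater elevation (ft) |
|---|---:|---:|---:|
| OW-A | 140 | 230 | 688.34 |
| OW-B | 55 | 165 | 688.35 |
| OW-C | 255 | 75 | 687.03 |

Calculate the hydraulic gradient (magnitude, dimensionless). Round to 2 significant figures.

0.0068

Differences from OW-A: to OW-B (Δx, Δy, Δh) = (-85, -65, +0.01); to OW-C = (115, -155, -1.31).
Solve a·Δx + b·Δy = Δh: det = (-85)·(-155) − 115·(-65) = 20650.
∂h/∂x = [(+0.01)·(-155) − (-1.31)·(-65)] / 20650 = -0.004199
∂h/∂y = [(-85)·(-1.31) − 115·(+0.01)] / 20650 = +0.005337
|∇h| = √(-0.004199² + 0.005337²) = 0.006791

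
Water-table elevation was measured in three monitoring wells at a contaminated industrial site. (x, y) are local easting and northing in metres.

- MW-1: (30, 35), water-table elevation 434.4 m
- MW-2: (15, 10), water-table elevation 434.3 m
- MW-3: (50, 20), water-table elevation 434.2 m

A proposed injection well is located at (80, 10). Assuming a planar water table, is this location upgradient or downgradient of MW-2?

downgradient

With h = a·x + b·y + c and MW-1 as origin, the differences give:
  (-15)·a + (-25)·b = -0.1
  20·a + (-15)·b = -0.2
Eliminate b (×(-15) and ×(-25), subtract): 725·a = -3.50 → a = ∂h/∂x = -0.004828
Back-substitute: b = ∂h/∂y = +0.006897.
Head at (80, 10) = 434.4 + (-0.004828)·(50) + (+0.006897)·(-25) = 433.99 m.
That is lower than the 434.3 m at MW-2, so the point is downgradient.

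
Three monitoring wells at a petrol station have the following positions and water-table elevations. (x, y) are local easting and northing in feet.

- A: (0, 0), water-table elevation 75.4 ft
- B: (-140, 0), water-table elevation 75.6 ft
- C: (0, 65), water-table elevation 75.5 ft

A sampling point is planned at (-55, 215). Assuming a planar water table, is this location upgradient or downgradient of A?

∂h/∂x = (75.6 − 75.4) / (-140 − 0) = -0.001429
∂h/∂y = (75.5 − 75.4) / (65 − 0) = +0.001538
Head at (-55, 215) = 75.4 + (-0.001429)·(-55) + (+0.001538)·(215) = 75.81 ft.
That is higher than the 75.4 ft at A, so the point is upgradient.

upgradient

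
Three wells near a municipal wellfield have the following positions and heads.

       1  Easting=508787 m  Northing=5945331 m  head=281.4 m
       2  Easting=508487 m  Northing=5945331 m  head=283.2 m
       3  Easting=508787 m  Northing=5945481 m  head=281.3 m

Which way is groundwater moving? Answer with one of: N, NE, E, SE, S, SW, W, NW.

∂h/∂x = (283.2 − 281.4) / (508487 − 508787) = -0.006000
∂h/∂y = (281.3 − 281.4) / (5945481 − 5945331) = -0.0006667
Flow = −∇h = (+0.006000 east, +0.0006667 north), which points east.

E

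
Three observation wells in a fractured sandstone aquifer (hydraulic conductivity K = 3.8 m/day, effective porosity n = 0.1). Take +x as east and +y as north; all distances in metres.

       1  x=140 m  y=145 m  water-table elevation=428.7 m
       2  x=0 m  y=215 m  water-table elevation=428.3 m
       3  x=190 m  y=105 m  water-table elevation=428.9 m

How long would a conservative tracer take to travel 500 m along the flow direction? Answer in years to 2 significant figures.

9.2 years

Taking 1 as reference: 2−1 = (-140, 70, -0.4); 3−1 = (50, -40, +0.2).
Solve a·Δx + b·Δy = Δh: det = (-140)·(-40) − 50·70 = 2100.
∂h/∂x = [(-0.4)·(-40) − (+0.2)·70] / 2100 = +0.0009524
∂h/∂y = [(-140)·(+0.2) − 50·(-0.4)] / 2100 = -0.003810
|∇h| = √(0.0009524² + -0.003810²) = 0.003927
Seepage velocity v = K·i/n = 3.8 × 0.003927 / 0.1 = 0.1492 m/day.
t = 500 / 0.1492 = 3351 days = 9.17 years.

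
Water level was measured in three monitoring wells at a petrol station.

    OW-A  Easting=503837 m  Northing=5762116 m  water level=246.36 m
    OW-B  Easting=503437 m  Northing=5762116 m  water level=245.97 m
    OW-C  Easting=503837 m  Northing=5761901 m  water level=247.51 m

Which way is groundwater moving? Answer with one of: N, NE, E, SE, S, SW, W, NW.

∂h/∂x = (245.97 − 246.36) / (503437 − 503837) = +0.0009750
∂h/∂y = (247.51 − 246.36) / (5761901 − 5762116) = -0.005349
Flow = −∇h = (-0.0009750 east, +0.005349 north), which points north.

N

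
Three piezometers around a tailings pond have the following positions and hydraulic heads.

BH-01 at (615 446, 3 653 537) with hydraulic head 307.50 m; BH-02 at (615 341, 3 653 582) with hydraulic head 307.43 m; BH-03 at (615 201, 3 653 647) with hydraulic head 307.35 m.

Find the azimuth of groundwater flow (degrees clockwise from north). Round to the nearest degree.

Differences from BH-01: to BH-02 (Δx, Δy, Δh) = (-105, 45, -0.07); to BH-03 = (-245, 110, -0.15).
Determinant of the coordinate differences = (-105)·110 − (-245)·45 = -525.
∂h/∂x = [(-0.07)·110 − (-0.15)·45] / -525 = +0.001810
∂h/∂y = [(-105)·(-0.15) − (-245)·(-0.07)] / -525 = +0.002667
Flow direction (−∇h) has components (-0.001810 E, -0.002667 N).
Azimuth = atan2(E, N) = atan2(-0.001810, -0.002667) = 214.2° ≈ 214°.

214°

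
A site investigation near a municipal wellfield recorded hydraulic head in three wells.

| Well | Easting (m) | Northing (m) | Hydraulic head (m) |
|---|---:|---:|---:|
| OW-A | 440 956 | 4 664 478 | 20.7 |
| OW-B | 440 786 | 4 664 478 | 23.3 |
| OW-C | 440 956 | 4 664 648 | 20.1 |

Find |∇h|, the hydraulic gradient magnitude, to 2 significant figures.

0.016

∂h/∂x = (23.3 − 20.7) / (440786 − 440956) = -0.01529
∂h/∂y = (20.1 − 20.7) / (4664648 − 4664478) = -0.003529
|∇h| = √(-0.01529² + -0.003529²) = 0.01569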